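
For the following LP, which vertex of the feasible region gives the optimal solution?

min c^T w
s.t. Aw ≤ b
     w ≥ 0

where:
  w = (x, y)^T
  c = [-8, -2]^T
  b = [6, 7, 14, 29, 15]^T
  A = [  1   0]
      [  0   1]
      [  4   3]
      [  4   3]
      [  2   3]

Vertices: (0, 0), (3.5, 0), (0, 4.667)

Evaluate the objective at each vertex of the feasible region:
  z(0, 0) = 0
  z(3.5, 0) = -28  ←
  z(0, 4.667) = -9.333
The minimum is at x = 3.5, y = 0.

(3.5, 0)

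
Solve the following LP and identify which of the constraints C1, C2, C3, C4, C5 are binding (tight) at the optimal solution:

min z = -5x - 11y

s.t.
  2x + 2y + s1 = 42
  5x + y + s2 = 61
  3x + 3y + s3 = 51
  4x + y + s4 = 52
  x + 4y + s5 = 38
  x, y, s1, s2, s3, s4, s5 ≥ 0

At x = 10, y = 7, compute slack b - a·x for each constraint:
  C1: 42 − 34 = 8  (slack)
  C2: 61 − 57 = 4  (slack)
  C3: 51 − 51 = 0  (binding)
  C4: 52 − 47 = 5  (slack)
  C5: 38 − 38 = 0  (binding)

Optimal: x = 10, y = 7
Binding: C3, C5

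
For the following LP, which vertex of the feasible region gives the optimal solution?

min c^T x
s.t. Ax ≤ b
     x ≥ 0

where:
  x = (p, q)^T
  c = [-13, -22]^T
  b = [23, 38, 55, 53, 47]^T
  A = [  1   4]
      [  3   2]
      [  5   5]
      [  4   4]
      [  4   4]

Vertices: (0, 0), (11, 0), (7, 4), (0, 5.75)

Evaluate the objective at each vertex of the feasible region:
  z(0, 0) = 0
  z(11, 0) = -143
  z(7, 4) = -179  ←
  z(0, 5.75) = -126.5
The minimum is at p = 7, q = 4.

(7, 4)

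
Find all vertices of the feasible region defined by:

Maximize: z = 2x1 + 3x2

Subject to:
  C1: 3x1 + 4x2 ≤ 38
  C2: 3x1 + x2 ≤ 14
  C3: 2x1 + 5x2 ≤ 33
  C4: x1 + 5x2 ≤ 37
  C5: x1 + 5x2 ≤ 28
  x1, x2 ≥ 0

(0, 0), (4.667, 0), (3, 5), (0, 5.6)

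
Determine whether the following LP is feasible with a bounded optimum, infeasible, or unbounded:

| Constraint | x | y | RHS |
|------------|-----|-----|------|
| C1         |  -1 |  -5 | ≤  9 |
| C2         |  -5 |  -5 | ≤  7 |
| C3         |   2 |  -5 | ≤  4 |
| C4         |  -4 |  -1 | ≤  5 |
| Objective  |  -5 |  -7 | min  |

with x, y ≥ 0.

Unbounded (objective can decrease without bound)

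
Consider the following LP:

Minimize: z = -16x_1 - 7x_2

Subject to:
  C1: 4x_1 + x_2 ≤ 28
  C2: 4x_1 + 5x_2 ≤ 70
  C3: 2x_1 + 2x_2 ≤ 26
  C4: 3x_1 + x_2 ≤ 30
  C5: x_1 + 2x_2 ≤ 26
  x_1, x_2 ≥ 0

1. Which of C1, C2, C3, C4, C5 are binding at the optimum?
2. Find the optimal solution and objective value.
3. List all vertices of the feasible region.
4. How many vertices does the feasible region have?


1. C1, C3
2. x_1 = 5, x_2 = 8, z = -136
3. (0, 0), (7, 0), (5, 8), (0, 13)
4. 4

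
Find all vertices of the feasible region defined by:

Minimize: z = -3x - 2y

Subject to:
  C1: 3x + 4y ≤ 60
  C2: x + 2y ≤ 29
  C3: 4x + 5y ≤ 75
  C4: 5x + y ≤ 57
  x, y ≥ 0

(0, 0), (11.4, 0), (10, 7), (1.667, 13.67), (0, 14.5)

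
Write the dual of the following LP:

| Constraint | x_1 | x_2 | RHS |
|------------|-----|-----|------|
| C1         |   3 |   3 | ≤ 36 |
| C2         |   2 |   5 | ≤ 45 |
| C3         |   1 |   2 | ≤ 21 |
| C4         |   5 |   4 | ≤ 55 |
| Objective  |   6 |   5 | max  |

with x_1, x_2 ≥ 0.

Primal max cᵀx s.t. Ax ≤ b, x ≥ 0  →  Dual min bᵀy s.t. Aᵀy ≥ c, y ≥ 0.

Minimize: z = 36y1 + 45y2 + 21y3 + 55y4

Subject to:
  3y1 + 2y2 + y3 + 5y4 ≥ 6
  3y1 + 5y2 + 2y3 + 4y4 ≥ 5
  y1, y2, y3, y4 ≥ 0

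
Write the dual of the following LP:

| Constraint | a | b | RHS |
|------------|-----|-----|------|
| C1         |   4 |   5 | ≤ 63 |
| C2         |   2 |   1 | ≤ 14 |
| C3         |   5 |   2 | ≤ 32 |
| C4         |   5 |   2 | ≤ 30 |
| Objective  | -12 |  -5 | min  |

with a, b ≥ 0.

Primal min cᵀx s.t. Ax ≤ b, x ≥ 0  →  Dual max −bᵀy s.t. Aᵀy ≥ −c, y ≥ 0.

Maximize: z = -63y1 - 14y2 - 32y3 - 30y4

Subject to:
  4y1 + 2y2 + 5y3 + 5y4 ≥ 12
  5y1 + y2 + 2y3 + 2y4 ≥ 5
  y1, y2, y3, y4 ≥ 0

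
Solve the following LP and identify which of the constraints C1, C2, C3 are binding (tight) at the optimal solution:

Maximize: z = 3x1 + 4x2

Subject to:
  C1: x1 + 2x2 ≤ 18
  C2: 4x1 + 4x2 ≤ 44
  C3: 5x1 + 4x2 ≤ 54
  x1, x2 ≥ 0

At x1 = 4, x2 = 7, compute slack b - a·x for each constraint:
  C1: 18 − 18 = 0  (binding)
  C2: 44 − 44 = 0  (binding)
  C3: 54 − 48 = 6  (slack)

Optimal: x1 = 4, x2 = 7
Binding: C1, C2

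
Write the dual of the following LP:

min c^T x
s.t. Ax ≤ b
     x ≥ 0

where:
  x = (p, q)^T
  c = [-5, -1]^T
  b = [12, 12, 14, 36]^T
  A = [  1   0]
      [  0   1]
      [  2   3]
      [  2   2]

Primal min cᵀx s.t. Ax ≤ b, x ≥ 0  →  Dual max −bᵀy s.t. Aᵀy ≥ −c, y ≥ 0.

Maximize: z = -12y1 - 12y2 - 14y3 - 36y4

Subject to:
  y1 + 2y3 + 2y4 ≥ 5
  y2 + 3y3 + 2y4 ≥ 1
  y1, y2, y3, y4 ≥ 0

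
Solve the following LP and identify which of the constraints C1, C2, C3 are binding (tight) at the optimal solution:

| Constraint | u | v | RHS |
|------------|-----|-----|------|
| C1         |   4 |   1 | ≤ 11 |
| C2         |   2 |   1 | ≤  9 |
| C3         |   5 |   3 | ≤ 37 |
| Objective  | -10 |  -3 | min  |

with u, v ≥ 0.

At u = 1, v = 7, compute slack b - a·x for each constraint:
  C1: 11 − 11 = 0  (binding)
  C2: 9 − 9 = 0  (binding)
  C3: 37 − 26 = 11  (slack)

Optimal: u = 1, v = 7
Binding: C1, C2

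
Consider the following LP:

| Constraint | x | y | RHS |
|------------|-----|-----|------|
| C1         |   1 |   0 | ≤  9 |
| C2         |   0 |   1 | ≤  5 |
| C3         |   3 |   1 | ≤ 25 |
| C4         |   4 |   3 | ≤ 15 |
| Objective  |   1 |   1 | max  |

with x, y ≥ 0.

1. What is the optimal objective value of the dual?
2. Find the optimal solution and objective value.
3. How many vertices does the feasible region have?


1. 5
2. x = 0, y = 5, z = 5
3. 3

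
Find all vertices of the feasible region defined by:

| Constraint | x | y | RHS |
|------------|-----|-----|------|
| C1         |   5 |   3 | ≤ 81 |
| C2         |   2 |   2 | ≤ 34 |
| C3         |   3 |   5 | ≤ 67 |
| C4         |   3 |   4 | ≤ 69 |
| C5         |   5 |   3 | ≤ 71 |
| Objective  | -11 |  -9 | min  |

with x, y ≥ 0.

(0, 0), (14.2, 0), (10, 7), (9, 8), (0, 13.4)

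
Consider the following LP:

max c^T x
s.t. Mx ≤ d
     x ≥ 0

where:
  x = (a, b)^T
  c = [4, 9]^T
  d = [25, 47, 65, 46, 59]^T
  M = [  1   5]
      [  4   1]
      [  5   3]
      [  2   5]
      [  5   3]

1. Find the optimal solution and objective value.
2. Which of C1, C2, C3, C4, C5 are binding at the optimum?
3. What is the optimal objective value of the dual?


1. a = 10, b = 3, z = 67
2. C1, C5
3. 67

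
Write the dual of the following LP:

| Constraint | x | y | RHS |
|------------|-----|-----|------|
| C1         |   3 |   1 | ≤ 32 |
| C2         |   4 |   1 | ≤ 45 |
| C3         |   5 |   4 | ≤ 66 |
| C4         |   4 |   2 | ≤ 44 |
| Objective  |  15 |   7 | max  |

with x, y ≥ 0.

Primal max cᵀx s.t. Ax ≤ b, x ≥ 0  →  Dual min bᵀy s.t. Aᵀy ≥ c, y ≥ 0.

Minimize: z = 32y1 + 45y2 + 66y3 + 44y4

Subject to:
  3y1 + 4y2 + 5y3 + 4y4 ≥ 15
  y1 + y2 + 4y3 + 2y4 ≥ 7
  y1, y2, y3, y4 ≥ 0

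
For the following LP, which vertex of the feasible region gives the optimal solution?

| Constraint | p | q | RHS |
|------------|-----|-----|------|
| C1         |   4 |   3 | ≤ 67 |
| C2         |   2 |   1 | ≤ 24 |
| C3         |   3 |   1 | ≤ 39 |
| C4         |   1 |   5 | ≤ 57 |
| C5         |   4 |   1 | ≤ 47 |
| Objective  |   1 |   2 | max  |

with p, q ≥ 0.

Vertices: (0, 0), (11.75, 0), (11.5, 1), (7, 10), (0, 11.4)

Evaluate the objective at each vertex of the feasible region:
  z(0, 0) = 0
  z(11.75, 0) = 11.75
  z(11.5, 1) = 13.5
  z(7, 10) = 27  ←
  z(0, 11.4) = 22.8
The maximum is at p = 7, q = 10.

(7, 10)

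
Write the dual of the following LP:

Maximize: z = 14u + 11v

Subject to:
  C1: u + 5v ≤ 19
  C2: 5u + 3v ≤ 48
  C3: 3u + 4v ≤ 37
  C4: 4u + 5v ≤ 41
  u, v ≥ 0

Primal max cᵀx s.t. Ax ≤ b, x ≥ 0  →  Dual min bᵀy s.t. Aᵀy ≥ c, y ≥ 0.

Minimize: z = 19y1 + 48y2 + 37y3 + 41y4

Subject to:
  y1 + 5y2 + 3y3 + 4y4 ≥ 14
  5y1 + 3y2 + 4y3 + 5y4 ≥ 11
  y1, y2, y3, y4 ≥ 0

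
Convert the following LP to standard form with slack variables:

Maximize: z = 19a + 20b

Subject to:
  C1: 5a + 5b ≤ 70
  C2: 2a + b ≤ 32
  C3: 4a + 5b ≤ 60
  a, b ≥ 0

max z = 19a + 20b

s.t.
  5a + 5b + s1 = 70
  2a + b + s2 = 32
  4a + 5b + s3 = 60
  a, b, s1, s2, s3 ≥ 0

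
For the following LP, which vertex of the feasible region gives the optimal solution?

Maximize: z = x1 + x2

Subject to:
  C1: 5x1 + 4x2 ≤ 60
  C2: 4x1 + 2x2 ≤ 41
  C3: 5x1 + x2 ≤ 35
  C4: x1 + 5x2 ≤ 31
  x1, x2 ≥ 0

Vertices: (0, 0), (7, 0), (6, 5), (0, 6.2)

Evaluate the objective at each vertex of the feasible region:
  z(0, 0) = 0
  z(7, 0) = 7
  z(6, 5) = 11  ←
  z(0, 6.2) = 6.2
The maximum is at x1 = 6, x2 = 5.

(6, 5)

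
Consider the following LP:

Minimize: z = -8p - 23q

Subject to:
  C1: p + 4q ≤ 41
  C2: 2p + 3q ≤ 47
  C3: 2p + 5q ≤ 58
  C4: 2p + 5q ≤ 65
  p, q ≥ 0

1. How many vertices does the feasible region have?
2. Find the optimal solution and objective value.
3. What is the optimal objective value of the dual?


1. 5
2. p = 9, q = 8, z = -256
3. -256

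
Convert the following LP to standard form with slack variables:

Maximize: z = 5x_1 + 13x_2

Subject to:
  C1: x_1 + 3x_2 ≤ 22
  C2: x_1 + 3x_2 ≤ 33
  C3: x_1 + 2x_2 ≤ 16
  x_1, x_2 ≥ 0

max z = 5x_1 + 13x_2

s.t.
  x_1 + 3x_2 + s1 = 22
  x_1 + 3x_2 + s2 = 33
  x_1 + 2x_2 + s3 = 16
  x_1, x_2, s1, s2, s3 ≥ 0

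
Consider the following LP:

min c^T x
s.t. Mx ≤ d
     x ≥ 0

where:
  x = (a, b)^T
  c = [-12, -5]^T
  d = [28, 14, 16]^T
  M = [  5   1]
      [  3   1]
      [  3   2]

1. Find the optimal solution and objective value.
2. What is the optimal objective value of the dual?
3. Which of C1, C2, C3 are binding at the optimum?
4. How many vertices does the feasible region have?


1. a = 4, b = 2, z = -58
2. -58
3. C2, C3
4. 4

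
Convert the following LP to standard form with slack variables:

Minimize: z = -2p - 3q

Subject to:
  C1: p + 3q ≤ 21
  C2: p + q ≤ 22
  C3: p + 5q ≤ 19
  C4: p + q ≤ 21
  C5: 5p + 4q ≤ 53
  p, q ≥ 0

min z = -2p - 3q

s.t.
  p + 3q + s1 = 21
  p + q + s2 = 22
  p + 5q + s3 = 19
  p + q + s4 = 21
  5p + 4q + s5 = 53
  p, q, s1, s2, s3, s4, s5 ≥ 0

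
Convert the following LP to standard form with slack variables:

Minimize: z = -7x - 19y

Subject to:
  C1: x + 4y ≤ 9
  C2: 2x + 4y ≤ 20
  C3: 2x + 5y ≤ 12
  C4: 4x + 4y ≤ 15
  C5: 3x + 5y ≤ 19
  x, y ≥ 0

min z = -7x - 19y

s.t.
  x + 4y + s1 = 9
  2x + 4y + s2 = 20
  2x + 5y + s3 = 12
  4x + 4y + s4 = 15
  3x + 5y + s5 = 19
  x, y, s1, s2, s3, s4, s5 ≥ 0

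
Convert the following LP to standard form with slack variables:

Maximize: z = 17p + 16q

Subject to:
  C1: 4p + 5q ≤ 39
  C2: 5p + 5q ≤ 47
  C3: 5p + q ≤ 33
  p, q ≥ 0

max z = 17p + 16q

s.t.
  4p + 5q + s1 = 39
  5p + 5q + s2 = 47
  5p + q + s3 = 33
  p, q, s1, s2, s3 ≥ 0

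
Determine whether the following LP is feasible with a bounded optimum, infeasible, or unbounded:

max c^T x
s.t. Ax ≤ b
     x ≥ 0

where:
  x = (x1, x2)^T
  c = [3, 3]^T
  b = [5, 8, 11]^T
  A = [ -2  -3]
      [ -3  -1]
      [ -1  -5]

Unbounded (objective can increase without bound)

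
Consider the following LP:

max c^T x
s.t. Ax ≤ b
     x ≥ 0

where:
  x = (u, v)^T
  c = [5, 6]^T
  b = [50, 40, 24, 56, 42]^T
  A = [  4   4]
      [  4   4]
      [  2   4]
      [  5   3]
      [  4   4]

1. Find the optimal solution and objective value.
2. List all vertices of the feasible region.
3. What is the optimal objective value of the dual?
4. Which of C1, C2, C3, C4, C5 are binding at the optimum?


1. u = 8, v = 2, z = 52
2. (0, 0), (10, 0), (8, 2), (0, 6)
3. 52
4. C2, C3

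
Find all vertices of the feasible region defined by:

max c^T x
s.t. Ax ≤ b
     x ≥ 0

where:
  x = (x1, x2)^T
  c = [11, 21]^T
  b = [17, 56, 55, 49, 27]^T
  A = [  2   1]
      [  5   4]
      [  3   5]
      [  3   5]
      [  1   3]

(0, 0), (8.5, 0), (5.143, 6.714), (3, 8), (0, 9)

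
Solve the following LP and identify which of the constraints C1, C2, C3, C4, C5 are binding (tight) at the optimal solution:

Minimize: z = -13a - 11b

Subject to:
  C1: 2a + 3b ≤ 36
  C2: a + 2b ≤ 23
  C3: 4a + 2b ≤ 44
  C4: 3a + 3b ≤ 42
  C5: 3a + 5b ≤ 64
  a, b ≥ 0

At a = 8, b = 6, compute slack b - a·x for each constraint:
  C1: 36 − 34 = 2  (slack)
  C2: 23 − 20 = 3  (slack)
  C3: 44 − 44 = 0  (binding)
  C4: 42 − 42 = 0  (binding)
  C5: 64 − 54 = 10  (slack)

Optimal: a = 8, b = 6
Binding: C3, C4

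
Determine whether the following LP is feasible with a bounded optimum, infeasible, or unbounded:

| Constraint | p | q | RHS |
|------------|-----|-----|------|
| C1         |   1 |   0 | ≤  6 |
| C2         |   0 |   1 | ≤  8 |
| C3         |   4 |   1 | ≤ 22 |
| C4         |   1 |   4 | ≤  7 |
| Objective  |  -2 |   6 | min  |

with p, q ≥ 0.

Feasible with a bounded optimal solution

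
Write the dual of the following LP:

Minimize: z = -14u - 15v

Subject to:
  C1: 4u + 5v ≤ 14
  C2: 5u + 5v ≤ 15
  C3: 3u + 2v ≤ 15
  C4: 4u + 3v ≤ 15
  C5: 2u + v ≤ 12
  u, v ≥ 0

Primal min cᵀx s.t. Ax ≤ b, x ≥ 0  →  Dual max −bᵀy s.t. Aᵀy ≥ −c, y ≥ 0.

Maximize: z = -14y1 - 15y2 - 15y3 - 15y4 - 12y5

Subject to:
  4y1 + 5y2 + 3y3 + 4y4 + 2y5 ≥ 14
  5y1 + 5y2 + 2y3 + 3y4 + y5 ≥ 15
  y1, y2, y3, y4, y5 ≥ 0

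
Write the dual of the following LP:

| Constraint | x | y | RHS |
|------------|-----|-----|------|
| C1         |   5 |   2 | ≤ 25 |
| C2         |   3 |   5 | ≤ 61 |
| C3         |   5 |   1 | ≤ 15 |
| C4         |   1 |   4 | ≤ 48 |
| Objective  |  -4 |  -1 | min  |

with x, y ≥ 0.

Primal min cᵀx s.t. Ax ≤ b, x ≥ 0  →  Dual max −bᵀy s.t. Aᵀy ≥ −c, y ≥ 0.

Maximize: z = -25y1 - 61y2 - 15y3 - 48y4

Subject to:
  5y1 + 3y2 + 5y3 + y4 ≥ 4
  2y1 + 5y2 + y3 + 4y4 ≥ 1
  y1, y2, y3, y4 ≥ 0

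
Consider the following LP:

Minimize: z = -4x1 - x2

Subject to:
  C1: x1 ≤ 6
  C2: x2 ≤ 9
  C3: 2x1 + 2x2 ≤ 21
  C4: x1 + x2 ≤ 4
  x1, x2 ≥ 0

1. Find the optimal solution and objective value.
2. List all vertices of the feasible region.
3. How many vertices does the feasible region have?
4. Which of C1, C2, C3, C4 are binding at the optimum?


1. x1 = 4, x2 = 0, z = -16
2. (0, 0), (4, 0), (0, 4)
3. 3
4. C4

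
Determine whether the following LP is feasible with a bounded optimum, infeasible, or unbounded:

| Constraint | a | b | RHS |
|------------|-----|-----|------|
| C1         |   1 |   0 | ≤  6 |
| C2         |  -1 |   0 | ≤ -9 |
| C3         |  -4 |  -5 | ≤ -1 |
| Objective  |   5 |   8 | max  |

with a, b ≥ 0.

Infeasible (no feasible solution exists)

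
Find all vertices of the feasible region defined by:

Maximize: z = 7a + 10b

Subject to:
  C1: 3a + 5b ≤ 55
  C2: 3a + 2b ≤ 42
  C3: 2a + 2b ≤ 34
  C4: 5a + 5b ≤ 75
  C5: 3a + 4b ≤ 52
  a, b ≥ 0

(0, 0), (14, 0), (12, 3), (10, 5), (0, 11)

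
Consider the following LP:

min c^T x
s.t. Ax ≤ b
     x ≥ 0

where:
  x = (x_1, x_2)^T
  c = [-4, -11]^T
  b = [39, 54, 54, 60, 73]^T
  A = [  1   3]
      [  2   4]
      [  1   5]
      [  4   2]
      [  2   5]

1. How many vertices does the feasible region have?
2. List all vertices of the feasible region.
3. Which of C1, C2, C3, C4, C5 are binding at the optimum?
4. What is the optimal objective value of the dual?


1. 5
2. (0, 0), (15, 0), (11, 8), (9, 9), (0, 10.8)
3. C2, C3
4. -135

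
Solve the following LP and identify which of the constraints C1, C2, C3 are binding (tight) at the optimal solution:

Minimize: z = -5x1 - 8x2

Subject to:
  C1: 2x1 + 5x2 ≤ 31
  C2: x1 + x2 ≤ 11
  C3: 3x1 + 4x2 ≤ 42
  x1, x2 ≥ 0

At x1 = 8, x2 = 3, compute slack b - a·x for each constraint:
  C1: 31 − 31 = 0  (binding)
  C2: 11 − 11 = 0  (binding)
  C3: 42 − 36 = 6  (slack)

Optimal: x1 = 8, x2 = 3
Binding: C1, C2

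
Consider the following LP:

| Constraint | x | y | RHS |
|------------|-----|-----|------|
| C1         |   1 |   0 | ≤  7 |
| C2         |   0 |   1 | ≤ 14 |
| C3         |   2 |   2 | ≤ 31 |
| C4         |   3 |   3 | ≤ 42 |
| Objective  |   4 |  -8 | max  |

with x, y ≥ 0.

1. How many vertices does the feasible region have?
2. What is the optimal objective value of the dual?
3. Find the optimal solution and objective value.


1. 4
2. 28
3. x = 7, y = 0, z = 28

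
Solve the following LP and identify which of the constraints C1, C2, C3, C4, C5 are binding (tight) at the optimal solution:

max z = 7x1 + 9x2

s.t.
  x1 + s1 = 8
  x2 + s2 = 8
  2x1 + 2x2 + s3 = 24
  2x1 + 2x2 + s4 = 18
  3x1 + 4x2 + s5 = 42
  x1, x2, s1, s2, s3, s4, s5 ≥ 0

At x1 = 1, x2 = 8, compute slack b - a·x for each constraint:
  C1: 8 − 1 = 7  (slack)
  C2: 8 − 8 = 0  (binding)
  C3: 24 − 18 = 6  (slack)
  C4: 18 − 18 = 0  (binding)
  C5: 42 − 35 = 7  (slack)

Optimal: x1 = 1, x2 = 8
Binding: C2, C4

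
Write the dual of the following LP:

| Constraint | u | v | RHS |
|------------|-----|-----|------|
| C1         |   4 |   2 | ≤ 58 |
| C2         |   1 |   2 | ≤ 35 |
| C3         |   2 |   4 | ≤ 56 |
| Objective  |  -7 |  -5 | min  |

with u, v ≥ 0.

Primal min cᵀx s.t. Ax ≤ b, x ≥ 0  →  Dual max −bᵀy s.t. Aᵀy ≥ −c, y ≥ 0.

Maximize: z = -58y1 - 35y2 - 56y3

Subject to:
  4y1 + y2 + 2y3 ≥ 7
  2y1 + 2y2 + 4y3 ≥ 5
  y1, y2, y3 ≥ 0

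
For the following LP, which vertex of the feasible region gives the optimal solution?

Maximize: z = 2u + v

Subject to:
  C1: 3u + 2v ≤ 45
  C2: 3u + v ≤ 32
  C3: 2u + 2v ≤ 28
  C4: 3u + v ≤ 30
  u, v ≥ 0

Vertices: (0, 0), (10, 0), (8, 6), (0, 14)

Evaluate the objective at each vertex of the feasible region:
  z(0, 0) = 0
  z(10, 0) = 20
  z(8, 6) = 22  ←
  z(0, 14) = 14
The maximum is at u = 8, v = 6.

(8, 6)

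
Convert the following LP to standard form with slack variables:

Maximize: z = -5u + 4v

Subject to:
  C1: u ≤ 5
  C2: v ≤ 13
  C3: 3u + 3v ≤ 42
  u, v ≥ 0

max z = -5u + 4v

s.t.
  u + s1 = 5
  v + s2 = 13
  3u + 3v + s3 = 42
  u, v, s1, s2, s3 ≥ 0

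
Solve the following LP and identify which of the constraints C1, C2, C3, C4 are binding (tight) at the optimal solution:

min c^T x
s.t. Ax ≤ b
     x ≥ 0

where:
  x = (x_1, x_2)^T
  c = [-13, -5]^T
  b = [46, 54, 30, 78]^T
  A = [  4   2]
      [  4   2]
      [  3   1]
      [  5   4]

At x_1 = 7, x_2 = 9, compute slack b - a·x for each constraint:
  C1: 46 − 46 = 0  (binding)
  C2: 54 − 46 = 8  (slack)
  C3: 30 − 30 = 0  (binding)
  C4: 78 − 71 = 7  (slack)

Optimal: x_1 = 7, x_2 = 9
Binding: C1, C3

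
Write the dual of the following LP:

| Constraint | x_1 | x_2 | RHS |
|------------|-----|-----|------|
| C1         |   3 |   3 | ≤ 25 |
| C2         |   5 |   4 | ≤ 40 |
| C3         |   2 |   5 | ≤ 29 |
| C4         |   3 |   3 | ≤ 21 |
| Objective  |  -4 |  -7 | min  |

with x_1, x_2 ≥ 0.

Primal min cᵀx s.t. Ax ≤ b, x ≥ 0  →  Dual max −bᵀy s.t. Aᵀy ≥ −c, y ≥ 0.

Maximize: z = -25y1 - 40y2 - 29y3 - 21y4

Subject to:
  3y1 + 5y2 + 2y3 + 3y4 ≥ 4
  3y1 + 4y2 + 5y3 + 3y4 ≥ 7
  y1, y2, y3, y4 ≥ 0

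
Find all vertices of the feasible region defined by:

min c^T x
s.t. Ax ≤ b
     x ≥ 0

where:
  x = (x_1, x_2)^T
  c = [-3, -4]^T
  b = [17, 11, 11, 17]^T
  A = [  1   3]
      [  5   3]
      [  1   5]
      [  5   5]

(0, 0), (2.2, 0), (1, 2), (0, 2.2)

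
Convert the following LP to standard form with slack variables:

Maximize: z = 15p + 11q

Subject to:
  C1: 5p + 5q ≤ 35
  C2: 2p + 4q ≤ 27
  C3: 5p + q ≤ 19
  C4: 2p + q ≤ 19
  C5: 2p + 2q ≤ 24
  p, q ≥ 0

max z = 15p + 11q

s.t.
  5p + 5q + s1 = 35
  2p + 4q + s2 = 27
  5p + q + s3 = 19
  2p + q + s4 = 19
  2p + 2q + s5 = 24
  p, q, s1, s2, s3, s4, s5 ≥ 0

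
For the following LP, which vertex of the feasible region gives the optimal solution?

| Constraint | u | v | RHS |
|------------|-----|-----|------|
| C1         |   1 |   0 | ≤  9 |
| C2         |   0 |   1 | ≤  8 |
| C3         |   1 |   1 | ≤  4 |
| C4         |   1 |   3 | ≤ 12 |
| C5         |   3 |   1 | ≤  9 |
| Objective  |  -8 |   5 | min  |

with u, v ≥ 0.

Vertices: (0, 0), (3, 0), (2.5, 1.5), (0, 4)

Evaluate the objective at each vertex of the feasible region:
  z(0, 0) = 0
  z(3, 0) = -24  ←
  z(2.5, 1.5) = -12.5
  z(0, 4) = 20
The minimum is at u = 3, v = 0.

(3, 0)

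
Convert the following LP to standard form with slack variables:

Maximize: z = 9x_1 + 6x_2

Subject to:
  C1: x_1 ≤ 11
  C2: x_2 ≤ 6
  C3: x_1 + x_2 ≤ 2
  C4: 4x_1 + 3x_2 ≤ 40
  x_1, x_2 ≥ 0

max z = 9x_1 + 6x_2

s.t.
  x_1 + s1 = 11
  x_2 + s2 = 6
  x_1 + x_2 + s3 = 2
  4x_1 + 3x_2 + s4 = 40
  x_1, x_2, s1, s2, s3, s4 ≥ 0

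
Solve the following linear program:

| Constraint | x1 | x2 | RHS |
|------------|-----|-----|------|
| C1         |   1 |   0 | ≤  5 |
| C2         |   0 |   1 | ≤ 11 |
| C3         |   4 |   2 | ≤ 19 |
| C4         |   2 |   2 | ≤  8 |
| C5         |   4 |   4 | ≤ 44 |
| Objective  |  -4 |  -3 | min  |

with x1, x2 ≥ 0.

Evaluate the objective at each vertex of the feasible region:
  z(0, 0) = 0
  z(4, 0) = -16  ←
  z(0, 4) = -12
The minimum is at x1 = 4, x2 = 0.

x1 = 4, x2 = 0, z = -16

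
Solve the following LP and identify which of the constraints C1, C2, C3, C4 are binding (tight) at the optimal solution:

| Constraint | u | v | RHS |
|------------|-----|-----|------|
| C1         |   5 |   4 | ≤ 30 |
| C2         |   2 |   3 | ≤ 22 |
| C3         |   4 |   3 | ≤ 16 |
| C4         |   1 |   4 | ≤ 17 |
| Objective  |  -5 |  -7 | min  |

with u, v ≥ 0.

At u = 1, v = 4, compute slack b - a·x for each constraint:
  C1: 30 − 21 = 9  (slack)
  C2: 22 − 14 = 8  (slack)
  C3: 16 − 16 = 0  (binding)
  C4: 17 − 17 = 0  (binding)

Optimal: u = 1, v = 4
Binding: C3, C4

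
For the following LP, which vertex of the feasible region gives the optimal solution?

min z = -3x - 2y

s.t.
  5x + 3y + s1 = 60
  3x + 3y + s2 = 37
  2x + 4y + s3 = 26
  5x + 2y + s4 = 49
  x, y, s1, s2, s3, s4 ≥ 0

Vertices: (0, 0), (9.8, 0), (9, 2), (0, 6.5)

Evaluate the objective at each vertex of the feasible region:
  z(0, 0) = 0
  z(9.8, 0) = -29.4
  z(9, 2) = -31  ←
  z(0, 6.5) = -13
The minimum is at x = 9, y = 2.

(9, 2)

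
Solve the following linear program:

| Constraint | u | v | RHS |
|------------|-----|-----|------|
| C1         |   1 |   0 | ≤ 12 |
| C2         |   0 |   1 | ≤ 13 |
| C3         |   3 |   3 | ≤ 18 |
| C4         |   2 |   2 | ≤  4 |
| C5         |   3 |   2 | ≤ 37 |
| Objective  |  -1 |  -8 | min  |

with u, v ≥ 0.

Evaluate the objective at each vertex of the feasible region:
  z(0, 0) = 0
  z(2, 0) = -2
  z(0, 2) = -16  ←
The minimum is at u = 0, v = 2.

u = 0, v = 2, z = -16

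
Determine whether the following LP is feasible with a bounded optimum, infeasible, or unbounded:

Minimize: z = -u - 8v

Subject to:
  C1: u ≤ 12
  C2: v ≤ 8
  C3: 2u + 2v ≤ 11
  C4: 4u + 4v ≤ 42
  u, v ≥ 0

Feasible with a bounded optimal solution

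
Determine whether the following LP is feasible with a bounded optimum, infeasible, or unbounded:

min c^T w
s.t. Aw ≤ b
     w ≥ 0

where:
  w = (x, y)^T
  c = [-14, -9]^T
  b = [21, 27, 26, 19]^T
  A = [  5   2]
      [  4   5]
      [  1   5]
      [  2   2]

Feasible with a bounded optimal solution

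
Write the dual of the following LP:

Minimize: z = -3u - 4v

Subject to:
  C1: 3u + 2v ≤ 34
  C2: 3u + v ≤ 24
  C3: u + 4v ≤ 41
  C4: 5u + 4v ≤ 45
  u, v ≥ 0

Primal min cᵀx s.t. Ax ≤ b, x ≥ 0  →  Dual max −bᵀy s.t. Aᵀy ≥ −c, y ≥ 0.

Maximize: z = -34y1 - 24y2 - 41y3 - 45y4

Subject to:
  3y1 + 3y2 + y3 + 5y4 ≥ 3
  2y1 + y2 + 4y3 + 4y4 ≥ 4
  y1, y2, y3, y4 ≥ 0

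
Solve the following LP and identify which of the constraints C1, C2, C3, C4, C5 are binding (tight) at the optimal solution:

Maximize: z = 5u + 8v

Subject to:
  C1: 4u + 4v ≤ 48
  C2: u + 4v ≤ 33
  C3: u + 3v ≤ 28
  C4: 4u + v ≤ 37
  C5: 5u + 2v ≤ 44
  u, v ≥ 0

At u = 5, v = 7, compute slack b - a·x for each constraint:
  C1: 48 − 48 = 0  (binding)
  C2: 33 − 33 = 0  (binding)
  C3: 28 − 26 = 2  (slack)
  C4: 37 − 27 = 10  (slack)
  C5: 44 − 39 = 5  (slack)

Optimal: u = 5, v = 7
Binding: C1, C2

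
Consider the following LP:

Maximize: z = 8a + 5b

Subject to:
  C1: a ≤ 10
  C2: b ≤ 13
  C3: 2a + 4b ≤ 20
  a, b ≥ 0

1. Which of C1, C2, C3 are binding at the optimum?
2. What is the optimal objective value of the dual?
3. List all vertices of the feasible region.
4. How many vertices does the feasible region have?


1. C1, C3
2. 80
3. (0, 0), (10, 0), (0, 5)
4. 3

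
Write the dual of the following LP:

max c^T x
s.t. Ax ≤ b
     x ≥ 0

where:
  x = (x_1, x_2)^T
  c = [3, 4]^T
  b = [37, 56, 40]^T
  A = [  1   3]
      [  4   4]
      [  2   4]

Primal max cᵀx s.t. Ax ≤ b, x ≥ 0  →  Dual min bᵀy s.t. Aᵀy ≥ c, y ≥ 0.

Minimize: z = 37y1 + 56y2 + 40y3

Subject to:
  y1 + 4y2 + 2y3 ≥ 3
  3y1 + 4y2 + 4y3 ≥ 4
  y1, y2, y3 ≥ 0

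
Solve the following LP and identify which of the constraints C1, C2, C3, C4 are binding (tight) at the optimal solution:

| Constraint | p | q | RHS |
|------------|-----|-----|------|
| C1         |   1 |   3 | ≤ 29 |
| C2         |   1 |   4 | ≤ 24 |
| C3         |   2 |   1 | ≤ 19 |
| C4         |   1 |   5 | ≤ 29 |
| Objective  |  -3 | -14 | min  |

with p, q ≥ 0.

At p = 4, q = 5, compute slack b - a·x for each constraint:
  C1: 29 − 19 = 10  (slack)
  C2: 24 − 24 = 0  (binding)
  C3: 19 − 13 = 6  (slack)
  C4: 29 − 29 = 0  (binding)

Optimal: p = 4, q = 5
Binding: C2, C4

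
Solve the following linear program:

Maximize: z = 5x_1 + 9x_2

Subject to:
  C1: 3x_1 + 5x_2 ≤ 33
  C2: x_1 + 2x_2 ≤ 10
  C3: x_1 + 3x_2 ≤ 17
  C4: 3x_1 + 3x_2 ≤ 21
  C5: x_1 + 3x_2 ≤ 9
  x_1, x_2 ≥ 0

Evaluate the objective at each vertex of the feasible region:
  z(0, 0) = 0
  z(7, 0) = 35
  z(6, 1) = 39  ←
  z(0, 3) = 27
The maximum is at x_1 = 6, x_2 = 1.

x_1 = 6, x_2 = 1, z = 39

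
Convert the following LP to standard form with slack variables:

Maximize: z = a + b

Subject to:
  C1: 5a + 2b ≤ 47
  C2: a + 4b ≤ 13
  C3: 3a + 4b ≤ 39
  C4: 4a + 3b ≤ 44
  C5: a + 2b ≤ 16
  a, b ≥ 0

max z = a + b

s.t.
  5a + 2b + s1 = 47
  a + 4b + s2 = 13
  3a + 4b + s3 = 39
  4a + 3b + s4 = 44
  a + 2b + s5 = 16
  a, b, s1, s2, s3, s4, s5 ≥ 0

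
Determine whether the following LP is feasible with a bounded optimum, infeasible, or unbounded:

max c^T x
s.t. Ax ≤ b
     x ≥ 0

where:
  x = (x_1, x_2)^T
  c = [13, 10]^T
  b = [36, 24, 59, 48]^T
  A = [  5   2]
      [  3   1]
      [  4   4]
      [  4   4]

Feasible with a bounded optimal solution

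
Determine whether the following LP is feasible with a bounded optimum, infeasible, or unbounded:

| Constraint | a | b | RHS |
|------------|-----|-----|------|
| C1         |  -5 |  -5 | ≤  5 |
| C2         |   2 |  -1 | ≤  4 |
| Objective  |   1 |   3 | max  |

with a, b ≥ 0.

Unbounded (objective can increase without bound)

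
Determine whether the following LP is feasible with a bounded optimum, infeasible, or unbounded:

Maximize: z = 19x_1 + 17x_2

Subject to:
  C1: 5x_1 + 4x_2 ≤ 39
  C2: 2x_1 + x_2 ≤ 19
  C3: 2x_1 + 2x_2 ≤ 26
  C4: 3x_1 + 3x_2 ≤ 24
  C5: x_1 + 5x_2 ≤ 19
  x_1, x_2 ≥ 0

Feasible with a bounded optimal solution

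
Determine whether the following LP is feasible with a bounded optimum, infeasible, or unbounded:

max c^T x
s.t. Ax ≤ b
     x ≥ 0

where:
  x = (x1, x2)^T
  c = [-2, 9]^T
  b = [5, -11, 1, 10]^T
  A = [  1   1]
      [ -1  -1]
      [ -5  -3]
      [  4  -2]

Infeasible (no feasible solution exists)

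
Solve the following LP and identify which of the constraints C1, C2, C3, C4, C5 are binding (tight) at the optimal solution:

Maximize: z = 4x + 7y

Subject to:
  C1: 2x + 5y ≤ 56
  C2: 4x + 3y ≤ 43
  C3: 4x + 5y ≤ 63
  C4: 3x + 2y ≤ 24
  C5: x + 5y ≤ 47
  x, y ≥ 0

At x = 2, y = 9, compute slack b - a·x for each constraint:
  C1: 56 − 49 = 7  (slack)
  C2: 43 − 35 = 8  (slack)
  C3: 63 − 53 = 10  (slack)
  C4: 24 − 24 = 0  (binding)
  C5: 47 − 47 = 0  (binding)

Optimal: x = 2, y = 9
Binding: C4, C5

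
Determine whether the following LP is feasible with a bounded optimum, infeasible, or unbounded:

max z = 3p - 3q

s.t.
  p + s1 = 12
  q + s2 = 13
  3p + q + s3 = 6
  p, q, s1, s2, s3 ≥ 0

Feasible with a bounded optimal solution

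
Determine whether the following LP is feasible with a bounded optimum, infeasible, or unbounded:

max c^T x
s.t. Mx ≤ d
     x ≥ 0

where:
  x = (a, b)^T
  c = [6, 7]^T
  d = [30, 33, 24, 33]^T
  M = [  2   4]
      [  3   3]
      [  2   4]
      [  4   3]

Feasible with a bounded optimal solution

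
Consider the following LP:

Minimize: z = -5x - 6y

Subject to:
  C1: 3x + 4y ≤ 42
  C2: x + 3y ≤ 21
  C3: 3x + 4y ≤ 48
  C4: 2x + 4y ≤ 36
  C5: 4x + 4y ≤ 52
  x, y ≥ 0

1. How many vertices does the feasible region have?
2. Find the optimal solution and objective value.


1. 5
2. x = 10, y = 3, z = -68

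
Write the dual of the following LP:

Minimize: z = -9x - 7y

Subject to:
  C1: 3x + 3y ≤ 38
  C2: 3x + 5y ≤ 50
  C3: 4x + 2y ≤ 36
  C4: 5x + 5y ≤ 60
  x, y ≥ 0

Primal min cᵀx s.t. Ax ≤ b, x ≥ 0  →  Dual max −bᵀy s.t. Aᵀy ≥ −c, y ≥ 0.

Maximize: z = -38y1 - 50y2 - 36y3 - 60y4

Subject to:
  3y1 + 3y2 + 4y3 + 5y4 ≥ 9
  3y1 + 5y2 + 2y3 + 5y4 ≥ 7
  y1, y2, y3, y4 ≥ 0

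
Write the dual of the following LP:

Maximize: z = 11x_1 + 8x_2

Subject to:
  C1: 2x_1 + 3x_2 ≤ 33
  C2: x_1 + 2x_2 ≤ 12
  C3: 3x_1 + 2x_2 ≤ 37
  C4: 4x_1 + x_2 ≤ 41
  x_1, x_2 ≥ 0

Primal max cᵀx s.t. Ax ≤ b, x ≥ 0  →  Dual min bᵀy s.t. Aᵀy ≥ c, y ≥ 0.

Minimize: z = 33y1 + 12y2 + 37y3 + 41y4

Subject to:
  2y1 + y2 + 3y3 + 4y4 ≥ 11
  3y1 + 2y2 + 2y3 + y4 ≥ 8
  y1, y2, y3, y4 ≥ 0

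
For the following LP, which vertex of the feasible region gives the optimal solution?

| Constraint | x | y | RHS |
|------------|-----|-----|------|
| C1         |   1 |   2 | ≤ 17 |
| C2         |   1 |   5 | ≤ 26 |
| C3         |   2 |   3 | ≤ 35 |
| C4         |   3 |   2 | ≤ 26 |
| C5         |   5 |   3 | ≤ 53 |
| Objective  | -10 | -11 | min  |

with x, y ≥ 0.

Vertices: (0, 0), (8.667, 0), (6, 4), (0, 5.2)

Evaluate the objective at each vertex of the feasible region:
  z(0, 0) = 0
  z(8.667, 0) = -86.67
  z(6, 4) = -104  ←
  z(0, 5.2) = -57.2
The minimum is at x = 6, y = 4.

(6, 4)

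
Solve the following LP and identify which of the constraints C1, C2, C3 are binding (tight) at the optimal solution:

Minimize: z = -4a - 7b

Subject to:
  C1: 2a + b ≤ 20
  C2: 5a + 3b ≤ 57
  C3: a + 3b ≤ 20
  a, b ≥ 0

At a = 8, b = 4, compute slack b - a·x for each constraint:
  C1: 20 − 20 = 0  (binding)
  C2: 57 − 52 = 5  (slack)
  C3: 20 − 20 = 0  (binding)

Optimal: a = 8, b = 4
Binding: C1, C3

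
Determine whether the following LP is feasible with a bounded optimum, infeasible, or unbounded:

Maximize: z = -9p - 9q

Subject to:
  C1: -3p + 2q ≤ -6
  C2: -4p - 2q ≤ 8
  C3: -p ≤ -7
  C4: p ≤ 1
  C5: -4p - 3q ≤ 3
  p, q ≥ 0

Infeasible (no feasible solution exists)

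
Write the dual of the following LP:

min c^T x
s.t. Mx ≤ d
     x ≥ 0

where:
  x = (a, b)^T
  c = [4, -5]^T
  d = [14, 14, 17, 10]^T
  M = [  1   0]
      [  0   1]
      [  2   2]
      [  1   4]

Primal min cᵀx s.t. Ax ≤ b, x ≥ 0  →  Dual max −bᵀy s.t. Aᵀy ≥ −c, y ≥ 0.

Maximize: z = -14y1 - 14y2 - 17y3 - 10y4

Subject to:
  y1 + 2y3 + y4 ≥ -4
  y2 + 2y3 + 4y4 ≥ 5
  y1, y2, y3, y4 ≥ 0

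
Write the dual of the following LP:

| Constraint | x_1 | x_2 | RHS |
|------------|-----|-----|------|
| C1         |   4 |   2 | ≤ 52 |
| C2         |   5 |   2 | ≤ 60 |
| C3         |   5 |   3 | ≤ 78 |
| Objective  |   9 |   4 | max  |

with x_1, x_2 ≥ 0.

Primal max cᵀx s.t. Ax ≤ b, x ≥ 0  →  Dual min bᵀy s.t. Aᵀy ≥ c, y ≥ 0.

Minimize: z = 52y1 + 60y2 + 78y3

Subject to:
  4y1 + 5y2 + 5y3 ≥ 9
  2y1 + 2y2 + 3y3 ≥ 4
  y1, y2, y3 ≥ 0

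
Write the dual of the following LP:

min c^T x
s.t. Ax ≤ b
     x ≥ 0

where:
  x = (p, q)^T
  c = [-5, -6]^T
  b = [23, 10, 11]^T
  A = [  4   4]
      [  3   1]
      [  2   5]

Primal min cᵀx s.t. Ax ≤ b, x ≥ 0  →  Dual max −bᵀy s.t. Aᵀy ≥ −c, y ≥ 0.

Maximize: z = -23y1 - 10y2 - 11y3

Subject to:
  4y1 + 3y2 + 2y3 ≥ 5
  4y1 + y2 + 5y3 ≥ 6
  y1, y2, y3 ≥ 0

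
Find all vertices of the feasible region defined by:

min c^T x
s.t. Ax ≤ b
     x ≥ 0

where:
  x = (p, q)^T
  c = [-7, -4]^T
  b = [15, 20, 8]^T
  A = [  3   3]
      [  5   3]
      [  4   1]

(0, 0), (2, 0), (1, 4), (0, 5)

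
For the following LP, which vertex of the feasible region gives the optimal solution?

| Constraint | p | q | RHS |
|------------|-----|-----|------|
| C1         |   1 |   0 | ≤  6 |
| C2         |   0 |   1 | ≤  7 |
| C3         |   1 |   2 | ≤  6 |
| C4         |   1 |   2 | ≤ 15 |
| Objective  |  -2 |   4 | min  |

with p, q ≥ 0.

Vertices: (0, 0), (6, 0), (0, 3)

Evaluate the objective at each vertex of the feasible region:
  z(0, 0) = 0
  z(6, 0) = -12  ←
  z(0, 3) = 12
The minimum is at p = 6, q = 0.

(6, 0)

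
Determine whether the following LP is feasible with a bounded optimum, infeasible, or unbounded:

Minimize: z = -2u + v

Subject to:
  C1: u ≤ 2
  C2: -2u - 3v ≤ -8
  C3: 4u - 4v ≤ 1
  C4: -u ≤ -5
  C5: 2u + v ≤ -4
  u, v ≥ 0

Infeasible (no feasible solution exists)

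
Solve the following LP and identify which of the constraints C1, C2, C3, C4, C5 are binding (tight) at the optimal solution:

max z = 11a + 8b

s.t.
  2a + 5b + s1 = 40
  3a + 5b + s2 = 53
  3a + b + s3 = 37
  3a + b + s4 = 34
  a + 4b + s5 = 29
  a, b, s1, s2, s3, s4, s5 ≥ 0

At a = 10, b = 4, compute slack b - a·x for each constraint:
  C1: 40 − 40 = 0  (binding)
  C2: 53 − 50 = 3  (slack)
  C3: 37 − 34 = 3  (slack)
  C4: 34 − 34 = 0  (binding)
  C5: 29 − 26 = 3  (slack)

Optimal: a = 10, b = 4
Binding: C1, C4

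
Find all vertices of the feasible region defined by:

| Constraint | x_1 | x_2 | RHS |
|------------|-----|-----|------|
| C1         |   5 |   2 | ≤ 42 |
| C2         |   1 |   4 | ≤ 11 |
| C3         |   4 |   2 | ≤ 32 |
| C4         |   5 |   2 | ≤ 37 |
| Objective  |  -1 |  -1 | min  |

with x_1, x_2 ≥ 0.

(0, 0), (7.4, 0), (7, 1), (0, 2.75)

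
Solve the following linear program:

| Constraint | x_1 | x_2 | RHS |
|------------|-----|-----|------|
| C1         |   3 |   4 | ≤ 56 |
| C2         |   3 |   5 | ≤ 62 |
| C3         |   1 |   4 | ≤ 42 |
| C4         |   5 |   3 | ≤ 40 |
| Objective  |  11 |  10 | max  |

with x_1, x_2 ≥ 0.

Evaluate the objective at each vertex of the feasible region:
  z(0, 0) = 0
  z(8, 0) = 88
  z(2, 10) = 122  ←
  z(0, 10.5) = 105
The maximum is at x_1 = 2, x_2 = 10.

x_1 = 2, x_2 = 10, z = 122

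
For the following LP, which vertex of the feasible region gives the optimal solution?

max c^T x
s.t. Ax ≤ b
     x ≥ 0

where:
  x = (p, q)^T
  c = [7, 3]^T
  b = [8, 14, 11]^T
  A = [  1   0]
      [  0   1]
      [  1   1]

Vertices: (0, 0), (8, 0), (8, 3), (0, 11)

Evaluate the objective at each vertex of the feasible region:
  z(0, 0) = 0
  z(8, 0) = 56
  z(8, 3) = 65  ←
  z(0, 11) = 33
The maximum is at p = 8, q = 3.

(8, 3)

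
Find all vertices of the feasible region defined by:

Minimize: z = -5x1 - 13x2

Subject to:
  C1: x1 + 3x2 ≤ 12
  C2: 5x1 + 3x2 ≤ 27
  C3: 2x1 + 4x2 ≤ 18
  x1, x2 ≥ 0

(0, 0), (5.4, 0), (3.857, 2.571), (3, 3), (0, 4)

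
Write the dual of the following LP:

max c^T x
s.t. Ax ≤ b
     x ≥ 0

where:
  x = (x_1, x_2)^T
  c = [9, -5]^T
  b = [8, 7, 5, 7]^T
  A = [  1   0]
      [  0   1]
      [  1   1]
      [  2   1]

Primal max cᵀx s.t. Ax ≤ b, x ≥ 0  →  Dual min bᵀy s.t. Aᵀy ≥ c, y ≥ 0.

Minimize: z = 8y1 + 7y2 + 5y3 + 7y4

Subject to:
  y1 + y3 + 2y4 ≥ 9
  y2 + y3 + y4 ≥ -5
  y1, y2, y3, y4 ≥ 0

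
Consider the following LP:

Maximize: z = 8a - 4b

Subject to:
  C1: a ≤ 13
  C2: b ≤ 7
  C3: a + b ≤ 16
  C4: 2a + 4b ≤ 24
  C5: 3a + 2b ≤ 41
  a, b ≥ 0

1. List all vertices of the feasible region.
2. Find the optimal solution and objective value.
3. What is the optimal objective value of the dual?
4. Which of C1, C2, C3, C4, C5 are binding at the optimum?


1. (0, 0), (12, 0), (0, 6)
2. a = 12, b = 0, z = 96
3. 96
4. C4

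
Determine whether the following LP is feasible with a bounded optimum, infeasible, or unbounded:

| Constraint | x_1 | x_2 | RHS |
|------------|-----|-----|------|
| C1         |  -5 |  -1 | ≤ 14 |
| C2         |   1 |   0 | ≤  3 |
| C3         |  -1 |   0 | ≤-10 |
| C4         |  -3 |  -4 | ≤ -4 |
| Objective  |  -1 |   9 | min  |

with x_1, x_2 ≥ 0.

Infeasible (no feasible solution exists)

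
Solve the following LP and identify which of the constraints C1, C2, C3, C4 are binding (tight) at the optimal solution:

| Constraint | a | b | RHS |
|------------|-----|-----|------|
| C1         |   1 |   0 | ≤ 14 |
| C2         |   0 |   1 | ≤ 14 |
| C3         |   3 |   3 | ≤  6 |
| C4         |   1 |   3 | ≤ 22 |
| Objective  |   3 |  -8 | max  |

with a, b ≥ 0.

At a = 2, b = 0, compute slack b - a·x for each constraint:
  C1: 14 − 2 = 12  (slack)
  C2: 14 − 0 = 14  (slack)
  C3: 6 − 6 = 0  (binding)
  C4: 22 − 2 = 20  (slack)

Optimal: a = 2, b = 0
Binding: C3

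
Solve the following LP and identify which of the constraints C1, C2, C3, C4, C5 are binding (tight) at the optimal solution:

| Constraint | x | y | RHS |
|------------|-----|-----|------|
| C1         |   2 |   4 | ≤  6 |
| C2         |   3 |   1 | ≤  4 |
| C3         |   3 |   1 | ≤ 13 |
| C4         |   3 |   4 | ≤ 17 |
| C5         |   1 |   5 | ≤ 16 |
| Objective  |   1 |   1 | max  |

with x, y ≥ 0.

At x = 1, y = 1, compute slack b - a·x for each constraint:
  C1: 6 − 6 = 0  (binding)
  C2: 4 − 4 = 0  (binding)
  C3: 13 − 4 = 9  (slack)
  C4: 17 − 7 = 10  (slack)
  C5: 16 − 6 = 10  (slack)

Optimal: x = 1, y = 1
Binding: C1, C2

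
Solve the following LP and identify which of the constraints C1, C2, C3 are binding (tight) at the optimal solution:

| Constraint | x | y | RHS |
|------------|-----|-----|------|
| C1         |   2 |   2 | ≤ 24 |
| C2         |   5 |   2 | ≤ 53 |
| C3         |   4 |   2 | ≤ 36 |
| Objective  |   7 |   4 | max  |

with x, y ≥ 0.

At x = 6, y = 6, compute slack b - a·x for each constraint:
  C1: 24 − 24 = 0  (binding)
  C2: 53 − 42 = 11  (slack)
  C3: 36 − 36 = 0  (binding)

Optimal: x = 6, y = 6
Binding: C1, C3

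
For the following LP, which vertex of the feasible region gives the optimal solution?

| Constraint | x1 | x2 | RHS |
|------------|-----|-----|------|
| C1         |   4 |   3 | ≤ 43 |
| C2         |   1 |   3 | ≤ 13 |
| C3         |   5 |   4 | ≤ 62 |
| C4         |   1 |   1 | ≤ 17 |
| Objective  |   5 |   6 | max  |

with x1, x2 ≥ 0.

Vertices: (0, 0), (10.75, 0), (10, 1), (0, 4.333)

Evaluate the objective at each vertex of the feasible region:
  z(0, 0) = 0
  z(10.75, 0) = 53.75
  z(10, 1) = 56  ←
  z(0, 4.333) = 26
The maximum is at x1 = 10, x2 = 1.

(10, 1)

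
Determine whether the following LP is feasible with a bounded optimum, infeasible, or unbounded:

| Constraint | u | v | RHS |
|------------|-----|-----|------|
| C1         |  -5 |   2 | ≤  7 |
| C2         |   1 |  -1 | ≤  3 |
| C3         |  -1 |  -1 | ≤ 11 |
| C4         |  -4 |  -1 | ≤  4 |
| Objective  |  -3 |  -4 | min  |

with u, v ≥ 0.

Unbounded (objective can decrease without bound)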